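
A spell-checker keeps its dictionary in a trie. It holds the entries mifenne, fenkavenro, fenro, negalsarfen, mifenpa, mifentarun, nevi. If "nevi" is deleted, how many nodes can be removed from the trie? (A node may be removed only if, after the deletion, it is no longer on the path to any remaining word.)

A node on "nevi"'s path can go only if nothing else ends at it or branches off below it.
The suffix "vi" (2 nodes) is used only by "nevi"; the node for "ne" still has the child "g", so pruning stops there.
Nodes removed: 2

2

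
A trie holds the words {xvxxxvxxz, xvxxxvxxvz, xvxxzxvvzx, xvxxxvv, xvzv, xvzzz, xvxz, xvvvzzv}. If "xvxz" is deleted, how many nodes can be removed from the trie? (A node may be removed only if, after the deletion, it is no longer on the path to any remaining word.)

1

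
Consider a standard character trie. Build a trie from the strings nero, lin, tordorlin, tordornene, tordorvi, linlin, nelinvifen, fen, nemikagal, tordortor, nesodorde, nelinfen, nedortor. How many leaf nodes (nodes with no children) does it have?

Leaves are exactly the stored words that no other stored word extends.
Those words: "fen", "linlin", "nedortor", "nelinfen", "nelinvifen", "nemikagal", "nero", "nesodorde", "tordorlin", "tordornene", "tordortor", "tordorvi"
Leaf count: 12

12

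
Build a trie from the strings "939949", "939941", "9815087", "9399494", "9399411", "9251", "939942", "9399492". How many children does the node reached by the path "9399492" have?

Walk "9399492" from the root, arriving at one node.
No stored string extends past "9399492".
That node has 0 child edges.

0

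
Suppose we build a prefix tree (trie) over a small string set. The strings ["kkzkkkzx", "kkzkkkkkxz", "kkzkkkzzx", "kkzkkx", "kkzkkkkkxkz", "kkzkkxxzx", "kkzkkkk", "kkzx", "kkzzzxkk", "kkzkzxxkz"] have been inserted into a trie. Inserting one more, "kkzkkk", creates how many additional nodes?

"kkzkkk" is already a full path in the trie; only an end-marker is added.
No new nodes are needed: 0.

0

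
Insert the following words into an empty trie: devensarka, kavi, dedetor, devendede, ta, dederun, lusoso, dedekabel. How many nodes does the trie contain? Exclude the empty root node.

Count nodes per top-level branch (shared prefixes stored once):
  'd'-branch (dedekabel, dederun, dedetor, devendede, devensarka): 27 nodes
  'k'-branch (kavi): 4 nodes
  'l'-branch (lusoso): 6 nodes
  't'-branch (ta): 2 nodes
Sum: 39

39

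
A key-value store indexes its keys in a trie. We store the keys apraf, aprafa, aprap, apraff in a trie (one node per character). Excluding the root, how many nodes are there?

Count nodes per top-level branch (shared prefixes stored once):
  'a'-branch (apraf, aprafa, apraff, aprap): 8 nodes
Sum: 8

8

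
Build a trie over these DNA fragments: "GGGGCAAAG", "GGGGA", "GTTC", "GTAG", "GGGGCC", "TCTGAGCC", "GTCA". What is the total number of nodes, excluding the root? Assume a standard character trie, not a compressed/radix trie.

Trie structure (* marks end of a word):
(root)
├─ G
│  ├─ G
│  │  └─ G
│  │     └─ G
│  │        ├─ A *
│  │        └─ C
│  │           ├─ A
│  │           │  └─ A
│  │           │     └─ A
│  │           │        └─ G *
│  │           └─ C *
│  └─ T
│     ├─ A
│     │  └─ G *
│     ├─ C
│     │  └─ A *
│     └─ T
│        └─ C *
└─ T
   └─ C
      └─ T
         └─ G
            └─ A
               └─ G
                  └─ C
                     └─ C *
Counting every labelled node above: 26.

26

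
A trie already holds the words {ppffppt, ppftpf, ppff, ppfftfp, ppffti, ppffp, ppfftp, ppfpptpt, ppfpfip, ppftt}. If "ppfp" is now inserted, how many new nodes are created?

"ppfp" is already a full path in the trie; only an end-marker is added.
No new nodes are needed: 0.

0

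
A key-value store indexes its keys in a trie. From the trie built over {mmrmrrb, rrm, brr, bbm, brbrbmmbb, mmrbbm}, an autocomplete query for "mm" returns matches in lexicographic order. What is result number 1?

mmrbbm

DFS of the "mm" subtree visits, in order: "mmrbbm", "mmrmrrb"
Position 1: mmrbbm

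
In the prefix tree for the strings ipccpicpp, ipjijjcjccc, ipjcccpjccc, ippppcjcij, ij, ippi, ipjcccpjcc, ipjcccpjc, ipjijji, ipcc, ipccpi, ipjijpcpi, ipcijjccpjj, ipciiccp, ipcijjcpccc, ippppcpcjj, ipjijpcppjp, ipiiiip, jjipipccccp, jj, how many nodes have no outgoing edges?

15

A leaf is a node with no children — equivalently, the end of a word that is not a proper prefix of any other stored word.
Those words: "ij", "ipccpicpp", "ipciiccp", "ipcijjccpjj", "ipcijjcpccc", "ipiiiip", "ipjcccpjccc", "ipjijjcjccc", "ipjijji", "ipjijpcpi", "ipjijpcppjp", "ippi", "ippppcjcij", "ippppcpcjj", "jjipipccccp"
Leaf count: 15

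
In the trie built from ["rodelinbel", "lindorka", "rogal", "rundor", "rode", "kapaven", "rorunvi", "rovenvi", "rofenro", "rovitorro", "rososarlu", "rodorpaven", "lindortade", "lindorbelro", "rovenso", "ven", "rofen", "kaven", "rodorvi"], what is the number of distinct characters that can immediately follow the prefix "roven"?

Walk "roven" from the root, arriving at one node.
Distinct next characters after "roven": s, v.
That node has 2 child edges.

2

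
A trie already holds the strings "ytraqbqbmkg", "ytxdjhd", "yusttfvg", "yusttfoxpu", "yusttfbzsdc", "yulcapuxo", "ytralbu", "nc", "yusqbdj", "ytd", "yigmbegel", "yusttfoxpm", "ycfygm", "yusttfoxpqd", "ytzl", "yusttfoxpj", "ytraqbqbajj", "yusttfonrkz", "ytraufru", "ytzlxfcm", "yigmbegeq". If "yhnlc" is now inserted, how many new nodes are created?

The longest prefix of "yhnlc" already in the trie is "y" (length 1).
Each of the 4 remaining characters creates one node.

4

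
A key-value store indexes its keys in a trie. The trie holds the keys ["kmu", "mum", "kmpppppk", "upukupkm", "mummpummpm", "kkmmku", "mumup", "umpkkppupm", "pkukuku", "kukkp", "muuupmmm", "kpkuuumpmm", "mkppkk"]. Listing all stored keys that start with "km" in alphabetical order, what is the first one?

kmpppppk

Filter for "km…" and sort: "kmpppppk", "kmu"
Position 1: kmpppppk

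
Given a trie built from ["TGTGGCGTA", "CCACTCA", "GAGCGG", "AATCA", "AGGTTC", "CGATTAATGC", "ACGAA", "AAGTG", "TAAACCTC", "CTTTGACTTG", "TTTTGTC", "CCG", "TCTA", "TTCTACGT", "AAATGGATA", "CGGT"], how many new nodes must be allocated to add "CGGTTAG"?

Walking "CGGTTAG" from the root, the first 4 characters ("CGGT") follow existing edges; "T" is the first miss.
So 7 − 4 = 3 new nodes.

3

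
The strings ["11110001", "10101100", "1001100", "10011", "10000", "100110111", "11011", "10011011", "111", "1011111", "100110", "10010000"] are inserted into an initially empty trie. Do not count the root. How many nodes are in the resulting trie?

36

Trie structure (* marks end of a word):
(root)
└─ 1
   ├─ 0
   │  ├─ 0
   │  │  ├─ 0
   │  │  │  └─ 0 *
   │  │  └─ 1
   │  │     ├─ 0
   │  │     │  └─ 0
   │  │     │     └─ 0
   │  │     │        └─ 0 *
   │  │     └─ 1 *
   │  │        └─ 0 *
   │  │           ├─ 0 *
   │  │           └─ 1
   │  │              └─ 1 *
   │  │                 └─ 1 *
   │  └─ 1
   │     ├─ 0
   │     │  └─ 1
   │     │     └─ 1
   │     │        └─ 0
   │     │           └─ 0 *
   │     └─ 1
   │        └─ 1
   │           └─ 1
   │              └─ 1 *
   └─ 1
      ├─ 0
      │  └─ 1
      │     └─ 1 *
      └─ 1 *
         └─ 1
            └─ 0
               └─ 0
                  └─ 0
                     └─ 1 *
Counting every labelled node above: 36.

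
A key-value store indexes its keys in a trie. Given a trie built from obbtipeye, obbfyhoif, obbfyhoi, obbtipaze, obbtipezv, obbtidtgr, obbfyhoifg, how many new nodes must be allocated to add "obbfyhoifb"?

"obbfyhoif" is already a path in the trie; the remaining "b" must be added.
New nodes needed: |"obbfyhoifb"| − 9 = 10 − 9 = 1.

1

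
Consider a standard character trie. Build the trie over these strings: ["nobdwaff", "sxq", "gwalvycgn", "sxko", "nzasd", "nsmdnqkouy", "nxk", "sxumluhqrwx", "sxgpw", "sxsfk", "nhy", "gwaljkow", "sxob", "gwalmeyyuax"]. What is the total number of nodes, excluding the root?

67

Count nodes per top-level branch (shared prefixes stored once):
  'g'-branch (gwaljkow, gwalmeyyuax, gwalvycgn): 20 nodes
  'n'-branch (nhy, nobdwaff, nsmdnqkouy, nxk, nzasd): 25 nodes
  's'-branch (sxgpw, sxko, sxob, sxq, sxsfk, sxumluhqrwx): 22 nodes
Sum: 67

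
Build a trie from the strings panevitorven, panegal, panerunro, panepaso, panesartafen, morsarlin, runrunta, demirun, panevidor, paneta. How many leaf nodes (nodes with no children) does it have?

A leaf is a node with no children — equivalently, the end of a word that is not a proper prefix of any other stored word.
Those words: "demirun", "morsarlin", "panegal", "panepaso", "panerunro", "panesartafen", "paneta", "panevidor", "panevitorven", "runrunta"
Leaf count: 10

10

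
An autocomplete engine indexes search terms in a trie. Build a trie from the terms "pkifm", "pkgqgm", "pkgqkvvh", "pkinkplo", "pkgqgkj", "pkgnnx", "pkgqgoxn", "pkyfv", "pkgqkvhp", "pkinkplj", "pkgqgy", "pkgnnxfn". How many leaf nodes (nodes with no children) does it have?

11

Leaves are exactly the stored words that no other stored word extends.
Those words: "pkgnnxfn", "pkgqgkj", "pkgqgm", "pkgqgoxn", "pkgqgy", "pkgqkvhp", "pkgqkvvh", "pkifm", "pkinkplj", "pkinkplo", "pkyfv"
Leaf count: 11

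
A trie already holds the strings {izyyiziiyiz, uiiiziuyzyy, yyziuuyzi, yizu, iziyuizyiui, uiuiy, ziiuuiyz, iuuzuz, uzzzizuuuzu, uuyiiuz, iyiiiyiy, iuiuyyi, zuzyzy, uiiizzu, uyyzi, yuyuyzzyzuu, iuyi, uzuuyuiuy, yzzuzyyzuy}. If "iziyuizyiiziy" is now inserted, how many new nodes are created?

4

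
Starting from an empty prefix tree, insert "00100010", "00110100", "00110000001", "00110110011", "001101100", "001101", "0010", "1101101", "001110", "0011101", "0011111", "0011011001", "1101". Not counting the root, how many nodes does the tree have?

36

Count nodes per top-level branch (shared prefixes stored once):
  '0'-branch (0010, 00100010, 00110000001, 001101, 00110100, 001101100, 0011011001, 00110110011, 001110, 0011101, 0011111): 29 nodes
  '1'-branch (1101, 1101101): 7 nodes
Sum: 36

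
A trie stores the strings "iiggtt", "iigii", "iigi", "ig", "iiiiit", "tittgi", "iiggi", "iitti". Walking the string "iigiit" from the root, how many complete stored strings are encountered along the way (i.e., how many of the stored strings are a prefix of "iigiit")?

Traverse "iigiit" character by character; count nodes along the way that are marked as word ends.
Prefixes of the query that are stored words: "iigi", "iigii"
Count: 2

2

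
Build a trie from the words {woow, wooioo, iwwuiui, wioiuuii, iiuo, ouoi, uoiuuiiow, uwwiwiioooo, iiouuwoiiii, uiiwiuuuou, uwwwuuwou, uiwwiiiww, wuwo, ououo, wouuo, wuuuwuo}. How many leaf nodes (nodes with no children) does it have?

16

A leaf is a node with no children — equivalently, the end of a word that is not a proper prefix of any other stored word.
Those words: "iiouuwoiiii", "iiuo", "iwwuiui", "ouoi", "ououo", "uiiwiuuuou", "uiwwiiiww", "uoiuuiiow", "uwwiwiioooo", "uwwwuuwou", "wioiuuii", "wooioo", "woow", "wouuo", "wuuuwuo", "wuwo"
Leaf count: 16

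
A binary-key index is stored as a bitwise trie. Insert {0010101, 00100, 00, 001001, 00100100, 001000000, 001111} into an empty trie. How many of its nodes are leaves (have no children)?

4

Leaves are exactly the stored words that no other stored word extends.
Those words: "001000000", "00100100", "0010101", "001111"
Leaf count: 4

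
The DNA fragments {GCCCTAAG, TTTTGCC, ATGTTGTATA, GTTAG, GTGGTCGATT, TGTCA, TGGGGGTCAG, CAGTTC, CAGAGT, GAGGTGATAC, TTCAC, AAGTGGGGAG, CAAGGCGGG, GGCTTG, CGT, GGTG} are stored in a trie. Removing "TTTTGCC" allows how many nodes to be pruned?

5

After clearing the end-marker at "TTTTGCC", prune upward until reaching a node still needed by another word.
The suffix "TTGCC" (5 nodes) is used only by "TTTTGCC"; the node for "TT" still has the child "C", so pruning stops there.
Nodes removed: 5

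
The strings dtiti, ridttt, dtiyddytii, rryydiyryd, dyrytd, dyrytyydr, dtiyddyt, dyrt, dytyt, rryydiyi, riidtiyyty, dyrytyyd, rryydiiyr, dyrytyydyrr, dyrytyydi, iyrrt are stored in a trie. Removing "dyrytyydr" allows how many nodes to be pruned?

Walk "dyrytyydr" from the leaf back toward the root, removing each node that no remaining word uses.
The suffix "r" (1 node) is used only by "dyrytyydr"; the node for "dyrytyyd" still has the child "y", so pruning stops there.
Nodes removed: 1

1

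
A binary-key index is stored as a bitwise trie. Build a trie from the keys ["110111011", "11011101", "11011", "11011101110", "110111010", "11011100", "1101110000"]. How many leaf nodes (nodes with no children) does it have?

Leaves are exactly the stored words that no other stored word extends.
Those words: "1101110000", "110111010", "11011101110"
Leaf count: 3

3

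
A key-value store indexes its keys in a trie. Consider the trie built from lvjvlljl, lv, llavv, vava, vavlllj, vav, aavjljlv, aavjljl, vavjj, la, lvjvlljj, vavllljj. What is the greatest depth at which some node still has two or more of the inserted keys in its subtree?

Look for the deepest trie node that still has at least two words in its subtree.
e.g. "aavjljl" and "aavjljlv" share the prefix "aavjljl" of length 7; no pair shares a longer one.
Longest shared-prefix length: 7

7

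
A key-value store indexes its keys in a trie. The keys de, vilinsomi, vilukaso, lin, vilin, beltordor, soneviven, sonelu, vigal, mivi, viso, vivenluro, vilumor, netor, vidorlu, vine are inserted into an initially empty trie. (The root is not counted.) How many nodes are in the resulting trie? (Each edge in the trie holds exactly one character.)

For each word, the new-node count is its length minus the longest prefix already in the trie:
  "de" → 2 new (d, e)
  "vilinsomi" → 9 new (v, i, l, i, n, s, o, m, i)
  "vilukaso" → prefix "vil" already present; 5 new (u, k, a, s, o)
  "lin" → 3 new (l, i, n)
  "vilin" → prefix "vilin" already present; 0 new (none)
  "beltordor" → 9 new (b, e, l, t, o, r, d, o, r)
  "soneviven" → 9 new (s, o, n, e, v, i, v, e, n)
  "sonelu" → prefix "sone" already present; 2 new (l, u)
  "vigal" → prefix "vi" already present; 3 new (g, a, l)
  "mivi" → 4 new (m, i, v, i)
  "viso" → prefix "vi" already present; 2 new (s, o)
  "vivenluro" → prefix "vi" already present; 7 new (v, e, n, l, u, r, o)
  "vilumor" → prefix "vilu" already present; 3 new (m, o, r)
  "netor" → 5 new (n, e, t, o, r)
  "vidorlu" → prefix "vi" already present; 5 new (d, o, r, l, u)
  "vine" → prefix "vi" already present; 2 new (n, e)
Total nodes = 2 + 9 + 5 + 3 + 0 + 9 + 9 + 2 + 3 + 4 + 2 + 7 + 3 + 5 + 5 + 2 = 70

70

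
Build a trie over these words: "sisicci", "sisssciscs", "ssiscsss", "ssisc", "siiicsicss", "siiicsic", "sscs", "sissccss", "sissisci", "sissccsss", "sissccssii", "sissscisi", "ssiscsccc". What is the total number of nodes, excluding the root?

46

Insert word by word; a character creates a node only if that edge doesn't already exist:
  "sisicci" → 7 new (s, i, s, i, c, c, i)
  "sisssciscs" → prefix "sis" already present; 7 new (s, s, c, i, s, c, s)
  "ssiscsss" → prefix "s" already present; 7 new (s, i, s, c, s, s, s)
  "ssisc" → prefix "ssisc" already present; 0 new (none)
  "siiicsicss" → prefix "si" already present; 8 new (i, i, c, s, i, c, s, s)
  "siiicsic" → prefix "siiicsic" already present; 0 new (none)
  "sscs" → prefix "ss" already present; 2 new (c, s)
  "sissccss" → prefix "siss" already present; 4 new (c, c, s, s)
  "sissisci" → prefix "siss" already present; 4 new (i, s, c, i)
  "sissccsss" → prefix "sissccss" already present; 1 new (s)
  "sissccssii" → prefix "sissccss" already present; 2 new (i, i)
  "sissscisi" → prefix "sissscis" already present; 1 new (i)
  "ssiscsccc" → prefix "ssiscs" already present; 3 new (c, c, c)
Total nodes = 7 + 7 + 7 + 0 + 8 + 0 + 2 + 4 + 4 + 1 + 2 + 1 + 3 = 46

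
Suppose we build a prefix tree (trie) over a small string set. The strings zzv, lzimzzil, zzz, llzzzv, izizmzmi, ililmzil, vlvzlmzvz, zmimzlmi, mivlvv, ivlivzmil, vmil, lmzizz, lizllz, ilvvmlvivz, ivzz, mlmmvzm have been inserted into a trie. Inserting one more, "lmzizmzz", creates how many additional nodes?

3

Walking "lmzizmzz" from the root, the first 5 characters ("lmziz") follow existing edges; "m" is the first miss.
New nodes needed: |"lmzizmzz"| − 5 = 8 − 5 = 3.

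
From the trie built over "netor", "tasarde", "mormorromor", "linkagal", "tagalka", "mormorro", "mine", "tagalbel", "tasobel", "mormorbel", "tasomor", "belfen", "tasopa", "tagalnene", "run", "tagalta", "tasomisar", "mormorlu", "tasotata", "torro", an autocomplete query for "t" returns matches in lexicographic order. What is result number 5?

Filter for "t…" and sort: "tagalbel", "tagalka", "tagalnene", "tagalta", "tasarde", "tasobel", "tasomisar", "tasomor", "tasopa", "tasotata", "torro"
Position 5: tasarde

tasarde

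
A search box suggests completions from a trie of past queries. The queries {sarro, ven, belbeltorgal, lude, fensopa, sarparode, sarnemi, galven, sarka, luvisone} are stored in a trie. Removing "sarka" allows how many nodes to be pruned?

2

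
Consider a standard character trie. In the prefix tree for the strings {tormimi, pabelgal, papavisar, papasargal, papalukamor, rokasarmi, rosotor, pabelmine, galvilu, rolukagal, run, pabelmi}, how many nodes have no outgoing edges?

11

A leaf is a node with no children — equivalently, the end of a word that is not a proper prefix of any other stored word.
Those words: "galvilu", "pabelgal", "pabelmine", "papalukamor", "papasargal", "papavisar", "rokasarmi", "rolukagal", "rosotor", "run", "tormimi"
Leaf count: 11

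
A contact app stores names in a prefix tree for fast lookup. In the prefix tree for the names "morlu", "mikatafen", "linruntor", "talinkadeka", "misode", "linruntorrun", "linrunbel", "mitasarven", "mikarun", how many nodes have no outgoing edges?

Leaves are exactly the stored words that no other stored word extends.
Those words: "linrunbel", "linruntorrun", "mikarun", "mikatafen", "misode", "mitasarven", "morlu", "talinkadeka"
Leaf count: 8

8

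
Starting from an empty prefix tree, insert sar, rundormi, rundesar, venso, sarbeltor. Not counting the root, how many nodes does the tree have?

26

Count nodes per top-level branch (shared prefixes stored once):
  'r'-branch (rundesar, rundormi): 12 nodes
  's'-branch (sar, sarbeltor): 9 nodes
  'v'-branch (venso): 5 nodes
Sum: 26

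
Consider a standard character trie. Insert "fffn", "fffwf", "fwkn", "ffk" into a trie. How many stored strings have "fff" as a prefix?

Traverse to the node for "fff", then collect every word in that subtree.
Matches: "fffn", "fffwf"
Count: 2

2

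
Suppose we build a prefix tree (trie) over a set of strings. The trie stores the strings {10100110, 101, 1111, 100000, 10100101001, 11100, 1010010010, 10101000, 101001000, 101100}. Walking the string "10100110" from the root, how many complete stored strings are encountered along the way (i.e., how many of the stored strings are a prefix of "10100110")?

2

Check each prefix of "10100110" against the stored set — each match is an end-marker on the path.
Prefixes of the query that are stored words: "101", "10100110"
Count: 2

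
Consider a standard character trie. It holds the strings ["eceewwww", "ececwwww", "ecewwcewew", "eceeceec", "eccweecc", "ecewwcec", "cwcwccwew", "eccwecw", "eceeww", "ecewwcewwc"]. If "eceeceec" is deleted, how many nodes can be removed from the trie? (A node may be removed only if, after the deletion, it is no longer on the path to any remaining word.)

4

After clearing the end-marker at "eceeceec", prune upward until reaching a node still needed by another word.
The suffix "ceec" (4 nodes) is used only by "eceeceec"; the node for "ecee" still has the child "w", so pruning stops there.
Nodes removed: 4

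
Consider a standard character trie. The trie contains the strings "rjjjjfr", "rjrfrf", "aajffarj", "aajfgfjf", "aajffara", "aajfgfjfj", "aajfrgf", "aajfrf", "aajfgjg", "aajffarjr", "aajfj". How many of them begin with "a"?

9

Walk to "a"; the words in its subtree are exactly those with that prefix.
Matches: "aajffara", "aajffarj", "aajffarjr", "aajfgfjf", "aajfgfjfj", "aajfgjg", "aajfj", "aajfrf", "aajfrgf"
Count: 9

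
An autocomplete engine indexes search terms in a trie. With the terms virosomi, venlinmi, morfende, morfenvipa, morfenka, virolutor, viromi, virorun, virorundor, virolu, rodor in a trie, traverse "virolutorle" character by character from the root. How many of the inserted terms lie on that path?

Traverse "virolutorle" character by character; count nodes along the way that are marked as word ends.
Prefixes of the query that are stored words: "virolu", "virolutor"
Count: 2

2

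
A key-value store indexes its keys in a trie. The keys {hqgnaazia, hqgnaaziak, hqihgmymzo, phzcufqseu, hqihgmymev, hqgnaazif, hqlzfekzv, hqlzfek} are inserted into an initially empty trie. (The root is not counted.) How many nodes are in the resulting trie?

38

Count nodes per top-level branch (shared prefixes stored once):
  'h'-branch (hqgnaazia, hqgnaaziak, hqgnaazif, hqihgmymev, hqihgmymzo, hqlzfek, hqlzfekzv): 28 nodes
  'p'-branch (phzcufqseu): 10 nodes
Sum: 38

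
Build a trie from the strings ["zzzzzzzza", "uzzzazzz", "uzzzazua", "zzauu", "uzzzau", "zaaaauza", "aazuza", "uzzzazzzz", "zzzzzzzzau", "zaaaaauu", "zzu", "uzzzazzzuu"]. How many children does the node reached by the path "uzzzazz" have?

1

The children of the "uzzzazz" node are the distinct next characters among strings starting with "uzzzazz".
Distinct next characters after "uzzzazz": z.
That node has 1 child edge.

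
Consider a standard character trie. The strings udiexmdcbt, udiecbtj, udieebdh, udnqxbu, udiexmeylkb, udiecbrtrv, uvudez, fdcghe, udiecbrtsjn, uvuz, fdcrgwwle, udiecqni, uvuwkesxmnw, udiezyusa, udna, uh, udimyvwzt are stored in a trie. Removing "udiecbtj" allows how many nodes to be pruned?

Walk "udiecbtj" from the leaf back toward the root, removing each node that no remaining word uses.
The suffix "tj" (2 nodes) is used only by "udiecbtj"; the node for "udiecb" still has the child "r", so pruning stops there.
Nodes removed: 2

2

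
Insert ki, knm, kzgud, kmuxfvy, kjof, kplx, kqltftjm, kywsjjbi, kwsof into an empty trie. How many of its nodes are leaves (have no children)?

Leaves are exactly the stored words that no other stored word extends.
Those words: "ki", "kjof", "kmuxfvy", "knm", "kplx", "kqltftjm", "kwsof", "kywsjjbi", "kzgud"
Leaf count: 9

9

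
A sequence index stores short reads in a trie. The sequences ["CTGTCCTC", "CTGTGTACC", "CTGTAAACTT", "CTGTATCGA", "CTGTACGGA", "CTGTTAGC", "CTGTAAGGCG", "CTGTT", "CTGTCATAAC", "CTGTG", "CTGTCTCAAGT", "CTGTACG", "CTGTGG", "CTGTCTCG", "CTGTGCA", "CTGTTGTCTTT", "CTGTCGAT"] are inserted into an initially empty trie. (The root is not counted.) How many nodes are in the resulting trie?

59

Count nodes per top-level branch (shared prefixes stored once):
  'C'-branch (CTGTAAACTT, CTGTAAGGCG, CTGTACG, CTGTACGGA, CTGTATCGA, CTGTCATAAC, CTGTCCTC, CTGTCGAT, CTGTCTCAAGT, CTGTCTCG, CTGTG, CTGTGCA, CTGTGG, CTGTGTACC, CTGTT, CTGTTAGC, CTGTTGTCTTT): 59 nodes
Sum: 59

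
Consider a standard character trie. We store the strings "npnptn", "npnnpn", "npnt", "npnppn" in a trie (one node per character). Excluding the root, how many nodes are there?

Trie structure (* marks end of a word):
(root)
└─ n
   └─ p
      └─ n
         ├─ n
         │  └─ p
         │     └─ n *
         ├─ p
         │  ├─ p
         │  │  └─ n *
         │  └─ t
         │     └─ n *
         └─ t *
Counting every labelled node above: 12.

12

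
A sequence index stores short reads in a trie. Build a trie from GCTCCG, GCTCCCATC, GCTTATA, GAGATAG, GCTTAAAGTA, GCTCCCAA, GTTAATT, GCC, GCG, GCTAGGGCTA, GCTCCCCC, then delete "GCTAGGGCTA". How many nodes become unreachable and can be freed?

7

Walk "GCTAGGGCTA" from the leaf back toward the root, removing each node that no remaining word uses.
The suffix "AGGGCTA" (7 nodes) is used only by "GCTAGGGCTA"; the node for "GCT" still has the child "C", so pruning stops there.
Nodes removed: 7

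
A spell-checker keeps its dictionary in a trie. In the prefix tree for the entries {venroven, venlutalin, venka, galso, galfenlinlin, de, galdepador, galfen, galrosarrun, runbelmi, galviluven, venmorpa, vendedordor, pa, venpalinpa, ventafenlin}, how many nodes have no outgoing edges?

A leaf is a node with no children — equivalently, the end of a word that is not a proper prefix of any other stored word.
Those words: "de", "galdepador", "galfenlinlin", "galrosarrun", "galso", "galviluven", "pa", "runbelmi", "vendedordor", "venka", "venlutalin", "venmorpa", "venpalinpa", "venroven", "ventafenlin"
Leaf count: 15

15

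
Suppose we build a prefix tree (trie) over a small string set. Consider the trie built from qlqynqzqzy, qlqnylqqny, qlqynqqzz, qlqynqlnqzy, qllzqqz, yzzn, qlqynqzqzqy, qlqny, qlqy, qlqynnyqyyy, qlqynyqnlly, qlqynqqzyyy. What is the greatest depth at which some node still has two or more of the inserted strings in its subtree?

The deepest shared node is where two words last agree before diverging.
"qlqynqzqzqy" and "qlqynqzqzy" agree on "qlqynqzqz" (9 characters) before diverging; nothing deeper is shared.
Longest shared-prefix length: 9

9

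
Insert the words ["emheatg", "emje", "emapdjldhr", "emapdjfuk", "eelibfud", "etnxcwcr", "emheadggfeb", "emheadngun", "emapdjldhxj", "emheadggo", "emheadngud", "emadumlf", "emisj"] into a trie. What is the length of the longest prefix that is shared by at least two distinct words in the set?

9

Equivalently: take the maximum, over all pairs, of their longest common prefix length.
"emapdjldhr" and "emapdjldhxj" agree on "emapdjldh" (9 characters) before diverging; nothing deeper is shared.
Longest shared-prefix length: 9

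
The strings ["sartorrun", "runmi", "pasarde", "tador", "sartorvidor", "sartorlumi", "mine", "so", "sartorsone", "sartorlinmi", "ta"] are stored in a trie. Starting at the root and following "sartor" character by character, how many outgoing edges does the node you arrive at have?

Walk "sartor" from the root, arriving at one node.
Characters that immediately follow "sartor" among the stored strings: {l, r, s, v}.
That node has 4 child edges.

4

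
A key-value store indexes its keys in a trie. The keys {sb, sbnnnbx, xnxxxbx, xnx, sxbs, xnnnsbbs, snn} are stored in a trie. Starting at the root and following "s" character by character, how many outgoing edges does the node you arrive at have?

3

Walk "s" from the root, arriving at one node.
Distinct next characters after "s": b, n, x.
That node has 3 child edges.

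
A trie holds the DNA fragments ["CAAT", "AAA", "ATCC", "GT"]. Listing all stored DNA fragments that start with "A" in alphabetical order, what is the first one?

DFS of the "A" subtree visits, in order: "AAA", "ATCC"
Position 1: AAA

AAA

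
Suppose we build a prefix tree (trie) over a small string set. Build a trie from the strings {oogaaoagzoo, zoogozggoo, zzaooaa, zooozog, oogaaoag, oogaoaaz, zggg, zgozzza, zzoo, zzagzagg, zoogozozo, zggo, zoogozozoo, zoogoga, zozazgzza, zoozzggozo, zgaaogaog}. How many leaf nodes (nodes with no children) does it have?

15

Leaves are exactly the stored words that no other stored word extends.
Those words: "oogaaoagzoo", "oogaoaaz", "zgaaogaog", "zggg", "zggo", "zgozzza", "zoogoga", "zoogozggoo", "zoogozozoo", "zooozog", "zoozzggozo", "zozazgzza", "zzagzagg", "zzaooaa", "zzoo"
Leaf count: 15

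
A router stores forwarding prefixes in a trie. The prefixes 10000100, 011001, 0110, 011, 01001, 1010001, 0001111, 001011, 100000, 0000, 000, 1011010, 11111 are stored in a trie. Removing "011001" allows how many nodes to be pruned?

After clearing the end-marker at "011001", prune upward until reaching a node still needed by another word.
The suffix "01" (2 nodes) is used only by "011001"; "0110" is itself a stored word, so pruning stops there.
Nodes removed: 2

2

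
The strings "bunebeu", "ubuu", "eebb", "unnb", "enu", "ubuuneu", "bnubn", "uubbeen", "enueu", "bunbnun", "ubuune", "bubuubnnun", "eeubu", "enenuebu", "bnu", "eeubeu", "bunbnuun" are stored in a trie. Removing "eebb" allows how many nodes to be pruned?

After clearing the end-marker at "eebb", prune upward until reaching a node still needed by another word.
The suffix "bb" (2 nodes) is used only by "eebb"; the node for "ee" still has the child "u", so pruning stops there.
Nodes removed: 2

2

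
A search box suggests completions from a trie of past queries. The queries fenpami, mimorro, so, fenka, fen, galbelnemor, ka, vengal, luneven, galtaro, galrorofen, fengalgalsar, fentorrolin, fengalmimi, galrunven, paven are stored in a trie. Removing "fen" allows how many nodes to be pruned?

0

A node on "fen"'s path can go only if nothing else ends at it or branches off below it.
Every node on "fen" is still needed (e.g. by "fenpami"), so nothing is freed.
Nodes removed: 0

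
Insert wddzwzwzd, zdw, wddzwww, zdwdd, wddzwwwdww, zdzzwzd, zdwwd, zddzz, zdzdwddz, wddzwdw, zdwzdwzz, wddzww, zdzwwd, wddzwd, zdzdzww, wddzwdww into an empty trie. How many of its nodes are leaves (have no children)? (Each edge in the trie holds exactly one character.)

11

A leaf is a node with no children — equivalently, the end of a word that is not a proper prefix of any other stored word.
Those words: "wddzwdww", "wddzwwwdww", "wddzwzwzd", "zddzz", "zdwdd", "zdwwd", "zdwzdwzz", "zdzdwddz", "zdzdzww", "zdzwwd", "zdzzwzd"
Leaf count: 11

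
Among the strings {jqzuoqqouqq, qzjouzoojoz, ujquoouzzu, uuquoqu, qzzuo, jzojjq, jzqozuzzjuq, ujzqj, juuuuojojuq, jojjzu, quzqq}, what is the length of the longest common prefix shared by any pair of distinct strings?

Equivalently: take the maximum, over all pairs, of their longest common prefix length.
"jzojjq" and "jzqozuzzjuq" agree on "jz" (2 characters) before diverging; nothing deeper is shared.
Longest shared-prefix length: 2

2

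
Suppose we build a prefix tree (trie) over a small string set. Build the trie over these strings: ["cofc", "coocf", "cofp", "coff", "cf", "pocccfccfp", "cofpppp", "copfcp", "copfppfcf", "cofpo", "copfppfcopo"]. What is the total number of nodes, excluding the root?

36

Trie structure (* marks end of a word):
(root)
├─ c
│  ├─ f *
│  └─ o
│     ├─ f
│     │  ├─ c *
│     │  ├─ f *
│     │  └─ p *
│     │     ├─ o *
│     │     └─ p
│     │        └─ p
│     │           └─ p *
│     ├─ o
│     │  └─ c
│     │     └─ f *
│     └─ p
│        └─ f
│           ├─ c
│           │  └─ p *
│           └─ p
│              └─ p
│                 └─ f
│                    └─ c
│                       ├─ f *
│                       └─ o
│                          └─ p
│                             └─ o *
└─ p
   └─ o
      └─ c
         └─ c
            └─ c
               └─ f
                  └─ c
                     └─ c
                        └─ f
                           └─ p *
Counting every labelled node above: 36.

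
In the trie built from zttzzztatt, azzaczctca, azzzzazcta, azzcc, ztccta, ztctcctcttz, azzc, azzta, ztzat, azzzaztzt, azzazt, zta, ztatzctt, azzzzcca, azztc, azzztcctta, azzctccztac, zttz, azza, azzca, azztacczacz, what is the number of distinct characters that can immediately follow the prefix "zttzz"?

Walk "zttzz" from the root, arriving at one node.
Characters that immediately follow "zttzz" among the stored strings: {z}.
That node has 1 child edge.

1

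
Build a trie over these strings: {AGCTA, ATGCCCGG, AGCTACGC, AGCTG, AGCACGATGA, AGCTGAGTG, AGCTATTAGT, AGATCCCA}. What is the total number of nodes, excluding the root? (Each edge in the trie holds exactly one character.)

38

Trie structure (* marks end of a word):
(root)
└─ A
   ├─ G
   │  ├─ A
   │  │  └─ T
   │  │     └─ C
   │  │        └─ C
   │  │           └─ C
   │  │              └─ A *
   │  └─ C
   │     ├─ A
   │     │  └─ C
   │     │     └─ G
   │     │        └─ A
   │     │           └─ T
   │     │              └─ G
   │     │                 └─ A *
   │     └─ T
   │        ├─ A *
   │        │  ├─ C
   │        │  │  └─ G
   │        │  │     └─ C *
   │        │  └─ T
   │        │     └─ T
   │        │        └─ A
   │        │           └─ G
   │        │              └─ T *
   │        └─ G *
   │           └─ A
   │              └─ G
   │                 └─ T
   │                    └─ G *
   └─ T
      └─ G
         └─ C
            └─ C
               └─ C
                  └─ G
                     └─ G *
Counting every labelled node above: 38.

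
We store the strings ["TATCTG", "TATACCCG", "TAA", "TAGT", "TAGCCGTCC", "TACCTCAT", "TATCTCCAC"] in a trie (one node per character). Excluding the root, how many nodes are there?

30

For each word, the new-node count is its length minus the longest prefix already in the trie:
  "TATCTG" → 6 new (T, A, T, C, T, G)
  "TATACCCG" → prefix "TAT" already present; 5 new (A, C, C, C, G)
  "TAA" → prefix "TA" already present; 1 new (A)
  "TAGT" → prefix "TA" already present; 2 new (G, T)
  "TAGCCGTCC" → prefix "TAG" already present; 6 new (C, C, G, T, C, C)
  "TACCTCAT" → prefix "TA" already present; 6 new (C, C, T, C, A, T)
  "TATCTCCAC" → prefix "TATCT" already present; 4 new (C, C, A, C)
Total nodes = 6 + 5 + 1 + 2 + 6 + 6 + 4 = 30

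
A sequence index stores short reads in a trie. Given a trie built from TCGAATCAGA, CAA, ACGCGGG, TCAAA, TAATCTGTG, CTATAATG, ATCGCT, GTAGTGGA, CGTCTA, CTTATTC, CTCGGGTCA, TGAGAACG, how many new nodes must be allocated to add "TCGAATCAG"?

0

Every character of "TCGAATCAG" already lies on an existing path (it is a prefix of some stored word).
No new nodes are needed: 0.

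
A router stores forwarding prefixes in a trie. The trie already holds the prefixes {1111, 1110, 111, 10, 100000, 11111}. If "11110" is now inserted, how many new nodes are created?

1

Walking "11110" from the root, the first 4 characters ("1111") follow existing edges; "0" is the first miss.
So 5 − 4 = 1 new nodes.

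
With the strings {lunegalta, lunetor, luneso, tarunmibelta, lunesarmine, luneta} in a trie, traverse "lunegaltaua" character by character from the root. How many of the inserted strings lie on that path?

Traverse "lunegaltaua" character by character; count nodes along the way that are marked as word ends.
Prefixes of the query that are stored words: "lunegalta"
Count: 1

1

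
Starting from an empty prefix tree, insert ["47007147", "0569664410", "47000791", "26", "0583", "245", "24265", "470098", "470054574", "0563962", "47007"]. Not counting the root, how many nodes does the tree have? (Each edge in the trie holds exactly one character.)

42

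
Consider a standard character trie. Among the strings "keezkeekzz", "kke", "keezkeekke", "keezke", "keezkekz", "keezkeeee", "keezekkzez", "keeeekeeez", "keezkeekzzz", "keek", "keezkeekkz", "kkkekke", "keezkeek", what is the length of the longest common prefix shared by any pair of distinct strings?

10

Look for the deepest trie node that still has at least two words in its subtree.
"keezkeekzz" and "keezkeekzzz" agree on "keezkeekzz" (10 characters) before diverging; nothing deeper is shared.
Longest shared-prefix length: 10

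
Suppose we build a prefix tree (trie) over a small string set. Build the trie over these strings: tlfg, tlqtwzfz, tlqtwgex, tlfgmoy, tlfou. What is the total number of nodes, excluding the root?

Trace insertions, counting only characters that open a new branch:
  "tlfg" → 4 new (t, l, f, g)
  "tlqtwzfz" → prefix "tl" already present; 6 new (q, t, w, z, f, z)
  "tlqtwgex" → prefix "tlqtw" already present; 3 new (g, e, x)
  "tlfgmoy" → prefix "tlfg" already present; 3 new (m, o, y)
  "tlfou" → prefix "tlf" already present; 2 new (o, u)
Total nodes = 4 + 6 + 3 + 3 + 2 = 18

18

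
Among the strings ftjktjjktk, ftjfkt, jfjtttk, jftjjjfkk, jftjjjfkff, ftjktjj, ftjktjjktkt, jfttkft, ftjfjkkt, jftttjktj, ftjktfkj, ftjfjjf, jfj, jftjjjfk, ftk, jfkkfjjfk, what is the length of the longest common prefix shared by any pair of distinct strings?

Look for the deepest trie node that still has at least two words in its subtree.
e.g. "ftjktjjktk" and "ftjktjjktkt" share the prefix "ftjktjjktk" of length 10; no pair shares a longer one.
Longest shared-prefix length: 10

10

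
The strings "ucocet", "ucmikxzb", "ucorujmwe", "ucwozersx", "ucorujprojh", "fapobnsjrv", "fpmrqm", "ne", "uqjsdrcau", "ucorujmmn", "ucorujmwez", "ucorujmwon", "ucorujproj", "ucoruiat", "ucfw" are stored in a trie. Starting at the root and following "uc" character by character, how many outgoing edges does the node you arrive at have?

4

Follow the path "uc" to its node, then look at its outgoing edges.
Characters that immediately follow "uc" among the stored strings: {f, m, o, w}.
That node has 4 child edges.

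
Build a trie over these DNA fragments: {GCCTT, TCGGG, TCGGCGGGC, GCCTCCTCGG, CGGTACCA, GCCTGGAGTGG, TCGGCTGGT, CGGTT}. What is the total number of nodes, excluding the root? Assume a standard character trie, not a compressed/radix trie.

Insert word by word; a character creates a node only if that edge doesn't already exist:
  "GCCTT" → 5 new (G, C, C, T, T)
  "TCGGG" → 5 new (T, C, G, G, G)
  "TCGGCGGGC" → prefix "TCGG" already present; 5 new (C, G, G, G, C)
  "GCCTCCTCGG" → prefix "GCCT" already present; 6 new (C, C, T, C, G, G)
  "CGGTACCA" → 8 new (C, G, G, T, A, C, C, A)
  "GCCTGGAGTGG" → prefix "GCCT" already present; 7 new (G, G, A, G, T, G, G)
  "TCGGCTGGT" → prefix "TCGGC" already present; 4 new (T, G, G, T)
  "CGGTT" → prefix "CGGT" already present; 1 new (T)
Total nodes = 5 + 5 + 5 + 6 + 8 + 7 + 4 + 1 = 41

41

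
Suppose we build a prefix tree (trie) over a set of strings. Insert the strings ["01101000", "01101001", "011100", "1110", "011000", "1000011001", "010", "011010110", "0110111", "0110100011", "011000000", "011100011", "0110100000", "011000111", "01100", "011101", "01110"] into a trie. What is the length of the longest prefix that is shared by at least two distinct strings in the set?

Look for the deepest trie node that still has at least two words in its subtree.
e.g. "01101000" and "0110100000" share the prefix "01101000" of length 8; no pair shares a longer one.
Longest shared-prefix length: 8

8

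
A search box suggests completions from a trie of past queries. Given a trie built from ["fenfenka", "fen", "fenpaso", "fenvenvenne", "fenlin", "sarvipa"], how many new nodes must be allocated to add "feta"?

2

Walking "feta" from the root, the first 2 characters ("fe") follow existing edges; "t" is the first miss.
New nodes needed: |"feta"| − 2 = 4 − 2 = 2.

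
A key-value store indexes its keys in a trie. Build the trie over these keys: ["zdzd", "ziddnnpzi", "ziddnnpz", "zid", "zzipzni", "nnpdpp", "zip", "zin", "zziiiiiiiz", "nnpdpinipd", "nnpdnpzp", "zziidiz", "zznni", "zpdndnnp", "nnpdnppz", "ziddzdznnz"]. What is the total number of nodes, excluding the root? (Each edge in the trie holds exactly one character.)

63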